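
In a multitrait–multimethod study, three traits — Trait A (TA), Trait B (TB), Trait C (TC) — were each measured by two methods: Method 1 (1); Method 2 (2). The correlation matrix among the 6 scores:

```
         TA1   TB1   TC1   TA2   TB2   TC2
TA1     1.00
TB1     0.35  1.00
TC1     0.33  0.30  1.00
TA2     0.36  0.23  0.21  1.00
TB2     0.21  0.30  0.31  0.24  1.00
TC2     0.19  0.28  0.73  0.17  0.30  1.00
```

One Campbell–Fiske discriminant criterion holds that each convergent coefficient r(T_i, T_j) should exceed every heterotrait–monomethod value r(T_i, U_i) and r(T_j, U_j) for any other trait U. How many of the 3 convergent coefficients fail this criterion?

Checking each validity diagonal entry against its comparison values:
TA (methods 1·2): 0.36 vs {0.35, 0.24, 0.33, 0.17} → pass.
TB (methods 1·2): 0.30 vs {0.35, 0.24, 0.30, 0.30} → fail.
TC (methods 1·2): 0.73 vs {0.33, 0.17, 0.30, 0.30} → pass.
1 of 3 fail.

1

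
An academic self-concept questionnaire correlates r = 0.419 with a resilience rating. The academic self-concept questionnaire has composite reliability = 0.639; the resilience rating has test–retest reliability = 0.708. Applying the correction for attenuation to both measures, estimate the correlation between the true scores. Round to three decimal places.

r_true = r_obs / √(r_xx · r_yy) = 0.419 / √(0.639 × 0.708) = 0.419 / √0.452412 = 0.419 / 0.6726 ≈ 0.623.

0.623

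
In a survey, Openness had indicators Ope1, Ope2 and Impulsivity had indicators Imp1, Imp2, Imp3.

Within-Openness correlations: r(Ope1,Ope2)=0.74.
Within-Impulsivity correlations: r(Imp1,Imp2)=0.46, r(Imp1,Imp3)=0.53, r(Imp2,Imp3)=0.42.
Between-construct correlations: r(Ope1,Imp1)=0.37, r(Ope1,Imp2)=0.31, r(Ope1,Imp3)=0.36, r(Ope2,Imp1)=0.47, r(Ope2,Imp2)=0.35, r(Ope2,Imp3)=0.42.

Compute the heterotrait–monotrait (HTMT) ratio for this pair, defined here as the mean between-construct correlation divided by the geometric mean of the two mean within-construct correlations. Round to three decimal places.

0.644

Between-construct mean = 2.28/6 = 0.3800.
Mean within-Ope = 0.74/1 = 0.7400; mean within-Imp = 1.41/3 = 0.4700.
Geometric mean = √(0.7400 × 0.4700) = 0.5897.
HTMT = 0.3800 / 0.5897 = 0.644.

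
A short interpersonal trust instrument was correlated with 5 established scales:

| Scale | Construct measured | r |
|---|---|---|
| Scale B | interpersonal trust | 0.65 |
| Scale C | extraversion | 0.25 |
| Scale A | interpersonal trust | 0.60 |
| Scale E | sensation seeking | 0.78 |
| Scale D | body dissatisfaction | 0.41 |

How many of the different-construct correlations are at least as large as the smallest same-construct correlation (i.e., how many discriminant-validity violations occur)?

1

Convergent (same construct = interpersonal trust): Scale B, Scale A.
Smallest convergent = 0.60. Discriminant values: 0.25, 0.78, 0.41; count ≥ 0.60 → 1.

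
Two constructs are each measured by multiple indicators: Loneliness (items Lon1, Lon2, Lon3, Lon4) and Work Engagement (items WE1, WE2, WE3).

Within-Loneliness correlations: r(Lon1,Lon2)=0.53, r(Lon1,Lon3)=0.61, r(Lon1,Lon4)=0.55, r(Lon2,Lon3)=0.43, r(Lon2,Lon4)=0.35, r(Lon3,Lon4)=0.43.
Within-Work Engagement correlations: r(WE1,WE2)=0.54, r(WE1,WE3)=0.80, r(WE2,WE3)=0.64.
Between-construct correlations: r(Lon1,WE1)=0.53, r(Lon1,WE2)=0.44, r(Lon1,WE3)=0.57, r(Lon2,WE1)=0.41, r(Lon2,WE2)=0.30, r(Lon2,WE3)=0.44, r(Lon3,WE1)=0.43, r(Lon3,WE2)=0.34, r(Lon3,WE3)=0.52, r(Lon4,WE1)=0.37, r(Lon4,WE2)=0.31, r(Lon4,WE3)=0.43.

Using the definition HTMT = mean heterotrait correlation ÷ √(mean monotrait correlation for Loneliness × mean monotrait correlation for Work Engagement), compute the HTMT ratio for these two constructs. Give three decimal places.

0.751

Mean heterotrait r = 5.09/12 = 0.4242.
Mean within-Lon = 2.90/6 = 0.4833; mean within-WE = 1.98/3 = 0.6600.
Geometric mean = √(0.4833 × 0.6600) = 0.5648.
HTMT = 0.4242 / 0.5648 = 0.751.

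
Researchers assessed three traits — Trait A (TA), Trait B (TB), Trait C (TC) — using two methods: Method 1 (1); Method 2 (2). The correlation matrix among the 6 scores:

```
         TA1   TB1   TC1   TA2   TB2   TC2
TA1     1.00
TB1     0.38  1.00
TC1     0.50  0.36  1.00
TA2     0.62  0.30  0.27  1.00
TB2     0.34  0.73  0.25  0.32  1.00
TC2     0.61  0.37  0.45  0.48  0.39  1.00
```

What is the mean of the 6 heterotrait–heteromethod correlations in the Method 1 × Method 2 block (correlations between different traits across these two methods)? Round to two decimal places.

HTHM values (method 1 × method 2): 0.34, 0.61, 0.30, 0.37, 0.27, 0.25; mean = 2.14/6 = 0.36.

0.36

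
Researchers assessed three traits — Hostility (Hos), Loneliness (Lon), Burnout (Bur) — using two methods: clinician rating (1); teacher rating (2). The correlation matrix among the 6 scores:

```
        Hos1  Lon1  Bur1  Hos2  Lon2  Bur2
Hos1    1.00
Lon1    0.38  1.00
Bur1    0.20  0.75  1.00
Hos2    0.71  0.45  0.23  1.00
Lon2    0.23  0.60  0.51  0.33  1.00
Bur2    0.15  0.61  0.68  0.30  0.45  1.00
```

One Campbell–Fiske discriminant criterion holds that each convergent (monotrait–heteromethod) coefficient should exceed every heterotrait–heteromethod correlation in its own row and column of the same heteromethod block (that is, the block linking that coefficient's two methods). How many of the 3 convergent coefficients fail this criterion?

Checking each validity diagonal entry against its comparison values:
Hos (methods 1·2): 0.71 vs {0.23, 0.45, 0.15, 0.23} → pass.
Lon (methods 1·2): 0.60 vs {0.45, 0.23, 0.61, 0.51} → fail.
Bur (methods 1·2): 0.68 vs {0.23, 0.15, 0.51, 0.61} → pass.
1 of 3 fail.

1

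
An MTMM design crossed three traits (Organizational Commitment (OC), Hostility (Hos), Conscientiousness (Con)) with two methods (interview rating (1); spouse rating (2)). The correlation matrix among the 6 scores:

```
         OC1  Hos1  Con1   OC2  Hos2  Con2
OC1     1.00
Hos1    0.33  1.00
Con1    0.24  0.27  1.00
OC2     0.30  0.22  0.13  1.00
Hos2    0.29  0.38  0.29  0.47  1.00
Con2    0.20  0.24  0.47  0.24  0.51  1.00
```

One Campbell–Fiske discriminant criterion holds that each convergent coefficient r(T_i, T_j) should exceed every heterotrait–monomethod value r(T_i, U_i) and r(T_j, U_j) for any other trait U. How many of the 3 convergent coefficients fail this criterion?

3

Convergent coefficients and their comparison sets:
OC (methods 1·2): 0.30 vs {0.33, 0.47, 0.24, 0.24} → fail.
Hos (methods 1·2): 0.38 vs {0.33, 0.47, 0.27, 0.51} → fail.
Con (methods 1·2): 0.47 vs {0.24, 0.24, 0.27, 0.51} → fail.
3 of 3 fail.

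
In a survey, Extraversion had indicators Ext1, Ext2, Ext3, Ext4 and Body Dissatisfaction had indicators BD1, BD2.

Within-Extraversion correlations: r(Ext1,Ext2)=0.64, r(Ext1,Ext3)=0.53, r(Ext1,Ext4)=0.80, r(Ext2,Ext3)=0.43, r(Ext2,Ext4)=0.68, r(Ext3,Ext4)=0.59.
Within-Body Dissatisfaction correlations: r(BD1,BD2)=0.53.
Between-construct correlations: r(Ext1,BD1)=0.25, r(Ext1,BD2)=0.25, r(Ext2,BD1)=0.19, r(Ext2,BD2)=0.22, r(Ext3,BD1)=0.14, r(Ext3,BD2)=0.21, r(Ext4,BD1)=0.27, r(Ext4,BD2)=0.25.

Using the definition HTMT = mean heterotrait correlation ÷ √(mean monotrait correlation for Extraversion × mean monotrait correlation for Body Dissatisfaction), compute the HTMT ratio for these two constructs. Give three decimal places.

0.391

Mean between = 1.78/8 = 0.2225.
Mean within-Ext = 3.67/6 = 0.6117; mean within-BD = 0.53/1 = 0.5300.
Geometric mean = √(0.6117 × 0.5300) = 0.5694.
HTMT = 0.2225 / 0.5694 = 0.391.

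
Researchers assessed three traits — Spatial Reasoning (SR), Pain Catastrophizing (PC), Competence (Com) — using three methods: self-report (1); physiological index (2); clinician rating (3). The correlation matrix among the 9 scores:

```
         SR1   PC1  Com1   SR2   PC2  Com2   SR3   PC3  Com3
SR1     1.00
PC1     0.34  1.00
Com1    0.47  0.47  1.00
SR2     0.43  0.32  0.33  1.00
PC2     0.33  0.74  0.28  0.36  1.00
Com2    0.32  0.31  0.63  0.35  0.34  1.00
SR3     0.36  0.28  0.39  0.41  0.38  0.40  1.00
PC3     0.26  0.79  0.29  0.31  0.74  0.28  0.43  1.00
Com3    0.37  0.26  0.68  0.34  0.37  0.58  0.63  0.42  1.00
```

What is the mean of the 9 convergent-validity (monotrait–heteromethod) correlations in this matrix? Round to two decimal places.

0.60

Convergent values: 0.43, 0.36, 0.41, 0.74, 0.79, 0.74, 0.63, 0.68, 0.58; mean = 5.36/9 = 0.60.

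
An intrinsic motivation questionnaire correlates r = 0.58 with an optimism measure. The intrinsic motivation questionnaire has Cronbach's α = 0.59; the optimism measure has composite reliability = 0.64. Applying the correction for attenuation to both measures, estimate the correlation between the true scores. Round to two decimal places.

r_true = r_obs / √(r_xx · r_yy) = 0.58 / √(0.59 × 0.64) = 0.58 / √0.3776 = 0.58 / 0.6145 ≈ 0.94.

0.94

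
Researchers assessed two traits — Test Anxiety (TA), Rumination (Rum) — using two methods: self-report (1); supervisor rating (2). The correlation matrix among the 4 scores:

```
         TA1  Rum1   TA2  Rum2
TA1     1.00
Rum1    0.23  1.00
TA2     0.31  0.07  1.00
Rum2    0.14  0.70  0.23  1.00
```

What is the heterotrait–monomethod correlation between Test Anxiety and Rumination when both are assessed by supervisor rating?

0.23

Different traits, same method: r(TA2, Rum2) = 0.23.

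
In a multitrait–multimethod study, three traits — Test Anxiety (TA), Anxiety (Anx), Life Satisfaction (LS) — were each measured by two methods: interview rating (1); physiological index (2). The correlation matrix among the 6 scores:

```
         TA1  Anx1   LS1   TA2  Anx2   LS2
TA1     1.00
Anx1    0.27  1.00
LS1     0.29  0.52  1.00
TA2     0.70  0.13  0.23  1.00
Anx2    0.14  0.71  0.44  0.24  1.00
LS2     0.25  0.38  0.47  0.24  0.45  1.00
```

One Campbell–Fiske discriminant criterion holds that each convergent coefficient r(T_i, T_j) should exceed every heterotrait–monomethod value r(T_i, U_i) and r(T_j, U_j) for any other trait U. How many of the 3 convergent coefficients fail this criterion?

Each convergent coefficient versus the relevant comparison correlations:
TA (methods 1·2): 0.70 vs {0.27, 0.24, 0.29, 0.24} → pass.
Anx (methods 1·2): 0.71 vs {0.27, 0.24, 0.52, 0.45} → pass.
LS (methods 1·2): 0.47 vs {0.29, 0.24, 0.52, 0.45} → fail.
1 of 3 fail.

1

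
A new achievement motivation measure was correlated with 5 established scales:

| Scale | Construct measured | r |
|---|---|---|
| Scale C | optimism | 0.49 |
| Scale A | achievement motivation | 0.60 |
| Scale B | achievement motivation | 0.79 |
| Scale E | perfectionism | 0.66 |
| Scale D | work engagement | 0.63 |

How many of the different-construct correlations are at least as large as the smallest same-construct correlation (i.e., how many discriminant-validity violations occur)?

Convergent (same construct = achievement motivation): Scale A, Scale B.
Smallest convergent = 0.60. Discriminant values: 0.49, 0.66, 0.63; count ≥ 0.60 → 2.

2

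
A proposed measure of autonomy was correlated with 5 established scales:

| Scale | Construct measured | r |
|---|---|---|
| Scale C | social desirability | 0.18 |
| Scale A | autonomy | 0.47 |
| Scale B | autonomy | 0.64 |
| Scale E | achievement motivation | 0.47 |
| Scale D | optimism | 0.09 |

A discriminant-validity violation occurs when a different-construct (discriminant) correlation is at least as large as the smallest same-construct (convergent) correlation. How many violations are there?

1

Convergent (same construct = autonomy): Scale A, Scale B.
Smallest convergent = 0.47. Discriminant values: 0.18, 0.47, 0.09; count ≥ 0.47 → 1.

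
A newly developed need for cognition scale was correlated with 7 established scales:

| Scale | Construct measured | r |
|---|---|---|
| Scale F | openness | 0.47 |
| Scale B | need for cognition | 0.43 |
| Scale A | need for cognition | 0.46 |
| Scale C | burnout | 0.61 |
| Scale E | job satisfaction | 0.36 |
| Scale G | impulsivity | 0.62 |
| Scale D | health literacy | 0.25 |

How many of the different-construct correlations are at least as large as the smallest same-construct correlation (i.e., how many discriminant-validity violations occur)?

3

Convergent (same construct = need for cognition): Scale B, Scale A.
Smallest convergent = 0.43. Discriminant values: 0.47, 0.61, 0.36, 0.62, 0.25; count ≥ 0.43 → 3.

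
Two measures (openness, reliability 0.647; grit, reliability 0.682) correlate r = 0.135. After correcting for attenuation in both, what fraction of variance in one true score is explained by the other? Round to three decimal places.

0.041

Disattenuated r = 0.135 / √(0.647 × 0.682) = 0.135 / 0.6643 = 0.2032.
Shared true-score variance = 0.2032² = 0.0413 ≈ 0.041.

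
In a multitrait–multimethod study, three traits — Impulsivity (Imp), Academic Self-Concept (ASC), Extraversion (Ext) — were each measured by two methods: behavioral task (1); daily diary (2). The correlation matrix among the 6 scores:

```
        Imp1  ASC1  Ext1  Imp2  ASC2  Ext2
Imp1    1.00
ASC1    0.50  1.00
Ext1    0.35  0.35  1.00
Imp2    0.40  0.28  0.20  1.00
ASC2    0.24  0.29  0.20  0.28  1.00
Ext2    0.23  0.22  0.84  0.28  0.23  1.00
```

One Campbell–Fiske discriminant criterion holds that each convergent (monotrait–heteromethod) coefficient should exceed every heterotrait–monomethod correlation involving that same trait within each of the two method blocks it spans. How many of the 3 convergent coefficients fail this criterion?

2

Checking each validity diagonal entry against its comparison values:
Imp (methods 1·2): 0.40 vs {0.50, 0.28, 0.35, 0.28} → fail.
ASC (methods 1·2): 0.29 vs {0.50, 0.28, 0.35, 0.23} → fail.
Ext (methods 1·2): 0.84 vs {0.35, 0.28, 0.35, 0.23} → pass.
2 of 3 fail.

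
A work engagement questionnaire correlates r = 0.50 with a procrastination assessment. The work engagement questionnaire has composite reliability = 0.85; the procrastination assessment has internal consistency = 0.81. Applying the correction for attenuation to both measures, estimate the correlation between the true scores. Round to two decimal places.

r_true = r_obs / √(r_xx · r_yy) = 0.50 / √(0.85 × 0.81) = 0.50 / √0.6885 = 0.50 / 0.8298 ≈ 0.60.

0.60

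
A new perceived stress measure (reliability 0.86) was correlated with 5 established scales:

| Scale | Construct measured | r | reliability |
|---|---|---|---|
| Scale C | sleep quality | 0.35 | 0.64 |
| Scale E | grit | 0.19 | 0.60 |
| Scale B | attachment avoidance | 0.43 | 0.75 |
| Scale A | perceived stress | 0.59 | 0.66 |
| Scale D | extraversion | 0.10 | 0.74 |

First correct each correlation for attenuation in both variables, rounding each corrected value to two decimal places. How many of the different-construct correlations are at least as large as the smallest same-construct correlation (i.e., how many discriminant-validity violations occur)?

0

Disattenuated r (r / √(r_scale · r_new)):
  Scale C (disc): 0.35 / √(0.64·0.86) = 0.47
  Scale E (disc): 0.19 / √(0.60·0.86) = 0.26
  Scale B (disc): 0.43 / √(0.75·0.86) = 0.54
  Scale A (conv): 0.59 / √(0.66·0.86) = 0.78
  Scale D (disc): 0.10 / √(0.74·0.86) = 0.13
Smallest convergent = 0.78. Discriminant values: 0.47, 0.26, 0.54, 0.13; count ≥ 0.78 → 0.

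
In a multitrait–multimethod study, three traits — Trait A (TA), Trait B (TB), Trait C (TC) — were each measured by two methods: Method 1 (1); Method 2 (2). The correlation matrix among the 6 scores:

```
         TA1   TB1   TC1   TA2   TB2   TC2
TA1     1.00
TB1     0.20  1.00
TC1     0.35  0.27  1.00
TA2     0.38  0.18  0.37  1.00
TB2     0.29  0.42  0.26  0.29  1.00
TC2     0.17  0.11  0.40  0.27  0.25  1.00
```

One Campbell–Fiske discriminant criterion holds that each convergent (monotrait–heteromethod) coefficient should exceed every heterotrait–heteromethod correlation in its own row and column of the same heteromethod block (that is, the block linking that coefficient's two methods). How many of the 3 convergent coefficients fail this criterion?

Convergent coefficients and their comparison sets:
TA (methods 1·2): 0.38 vs {0.29, 0.18, 0.17, 0.37} → pass.
TB (methods 1·2): 0.42 vs {0.18, 0.29, 0.11, 0.26} → pass.
TC (methods 1·2): 0.40 vs {0.37, 0.17, 0.26, 0.11} → pass.
0 of 3 fail.

0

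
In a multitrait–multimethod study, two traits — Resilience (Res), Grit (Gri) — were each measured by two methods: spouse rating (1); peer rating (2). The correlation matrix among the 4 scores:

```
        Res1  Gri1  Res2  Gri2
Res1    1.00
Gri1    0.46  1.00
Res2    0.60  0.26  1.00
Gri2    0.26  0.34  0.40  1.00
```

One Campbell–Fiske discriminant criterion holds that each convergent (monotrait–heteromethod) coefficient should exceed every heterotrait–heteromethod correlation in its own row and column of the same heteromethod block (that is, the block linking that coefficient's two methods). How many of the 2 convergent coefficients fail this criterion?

Each convergent coefficient versus the relevant comparison correlations:
Res (methods 1·2): 0.60 vs {0.26, 0.26} → pass.
Gri (methods 1·2): 0.34 vs {0.26, 0.26} → pass.
0 of 2 fail.

0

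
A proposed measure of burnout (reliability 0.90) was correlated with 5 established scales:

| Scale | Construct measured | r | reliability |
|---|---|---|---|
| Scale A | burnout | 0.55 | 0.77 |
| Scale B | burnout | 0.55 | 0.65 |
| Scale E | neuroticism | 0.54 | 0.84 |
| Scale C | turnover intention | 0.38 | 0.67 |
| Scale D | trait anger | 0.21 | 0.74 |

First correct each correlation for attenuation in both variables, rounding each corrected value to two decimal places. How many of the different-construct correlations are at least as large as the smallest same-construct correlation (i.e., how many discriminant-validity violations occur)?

0

Disattenuated r (r / √(r_scale · r_new)):
  Scale A (conv): 0.55 / √(0.77·0.90) = 0.66
  Scale B (conv): 0.55 / √(0.65·0.90) = 0.72
  Scale E (disc): 0.54 / √(0.84·0.90) = 0.62
  Scale C (disc): 0.38 / √(0.67·0.90) = 0.49
  Scale D (disc): 0.21 / √(0.74·0.90) = 0.26
Smallest convergent = 0.66. Discriminant values: 0.62, 0.49, 0.26; count ≥ 0.66 → 0.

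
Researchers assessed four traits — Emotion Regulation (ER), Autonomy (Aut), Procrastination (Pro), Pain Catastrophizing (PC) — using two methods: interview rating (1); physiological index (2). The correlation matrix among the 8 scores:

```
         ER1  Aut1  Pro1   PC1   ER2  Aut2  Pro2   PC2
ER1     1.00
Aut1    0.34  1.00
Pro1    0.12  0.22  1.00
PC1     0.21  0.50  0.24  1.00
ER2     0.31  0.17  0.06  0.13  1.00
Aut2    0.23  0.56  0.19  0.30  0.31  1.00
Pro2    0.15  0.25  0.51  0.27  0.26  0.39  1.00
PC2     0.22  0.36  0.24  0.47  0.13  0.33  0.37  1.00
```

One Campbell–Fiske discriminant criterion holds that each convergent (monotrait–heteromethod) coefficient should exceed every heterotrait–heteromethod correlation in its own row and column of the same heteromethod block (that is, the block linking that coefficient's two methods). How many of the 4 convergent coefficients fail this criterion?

Checking each validity diagonal entry against its comparison values:
ER (methods 1·2): 0.31 vs {0.23, 0.17, 0.15, 0.06, 0.22, 0.13} → pass.
Aut (methods 1·2): 0.56 vs {0.17, 0.23, 0.25, 0.19, 0.36, 0.30} → pass.
Pro (methods 1·2): 0.51 vs {0.06, 0.15, 0.19, 0.25, 0.24, 0.27} → pass.
PC (methods 1·2): 0.47 vs {0.13, 0.22, 0.30, 0.36, 0.27, 0.24} → pass.
0 of 4 fail.

0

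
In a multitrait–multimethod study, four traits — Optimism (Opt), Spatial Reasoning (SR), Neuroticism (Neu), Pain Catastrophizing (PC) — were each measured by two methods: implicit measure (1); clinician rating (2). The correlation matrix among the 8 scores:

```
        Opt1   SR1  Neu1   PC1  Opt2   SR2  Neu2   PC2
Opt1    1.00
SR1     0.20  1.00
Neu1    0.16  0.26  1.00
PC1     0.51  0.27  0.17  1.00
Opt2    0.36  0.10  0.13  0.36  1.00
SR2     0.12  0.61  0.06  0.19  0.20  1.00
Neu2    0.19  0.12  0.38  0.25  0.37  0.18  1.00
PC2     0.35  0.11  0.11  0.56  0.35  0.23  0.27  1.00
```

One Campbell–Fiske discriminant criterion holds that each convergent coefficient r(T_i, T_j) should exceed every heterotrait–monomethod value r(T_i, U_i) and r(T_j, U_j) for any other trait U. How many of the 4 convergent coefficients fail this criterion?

Checking each validity diagonal entry against its comparison values:
Opt (methods 1·2): 0.36 vs {0.20, 0.20, 0.16, 0.37, 0.51, 0.35} → fail.
SR (methods 1·2): 0.61 vs {0.20, 0.20, 0.26, 0.18, 0.27, 0.23} → pass.
Neu (methods 1·2): 0.38 vs {0.16, 0.37, 0.26, 0.18, 0.17, 0.27} → pass.
PC (methods 1·2): 0.56 vs {0.51, 0.35, 0.27, 0.23, 0.17, 0.27} → pass.
1 of 4 fail.

1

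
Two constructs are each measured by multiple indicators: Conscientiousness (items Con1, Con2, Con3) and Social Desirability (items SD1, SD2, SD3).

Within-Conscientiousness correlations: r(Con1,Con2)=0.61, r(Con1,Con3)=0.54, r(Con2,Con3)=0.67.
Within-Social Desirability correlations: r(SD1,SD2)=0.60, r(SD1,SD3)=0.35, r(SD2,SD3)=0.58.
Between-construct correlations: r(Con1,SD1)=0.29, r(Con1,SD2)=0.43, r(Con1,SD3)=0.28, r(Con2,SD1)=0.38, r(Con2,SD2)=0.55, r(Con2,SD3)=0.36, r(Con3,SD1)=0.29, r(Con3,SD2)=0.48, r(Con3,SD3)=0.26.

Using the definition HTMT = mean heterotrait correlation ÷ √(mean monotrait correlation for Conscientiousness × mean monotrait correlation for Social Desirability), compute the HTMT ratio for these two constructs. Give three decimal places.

Mean heterotrait r = 3.32/9 = 0.3689.
Mean within-Con = 1.82/3 = 0.6067; mean within-SD = 1.53/3 = 0.5100.
Geometric mean = √(0.6067 × 0.5100) = 0.5563.
HTMT = 0.3689 / 0.5563 = 0.663.

0.663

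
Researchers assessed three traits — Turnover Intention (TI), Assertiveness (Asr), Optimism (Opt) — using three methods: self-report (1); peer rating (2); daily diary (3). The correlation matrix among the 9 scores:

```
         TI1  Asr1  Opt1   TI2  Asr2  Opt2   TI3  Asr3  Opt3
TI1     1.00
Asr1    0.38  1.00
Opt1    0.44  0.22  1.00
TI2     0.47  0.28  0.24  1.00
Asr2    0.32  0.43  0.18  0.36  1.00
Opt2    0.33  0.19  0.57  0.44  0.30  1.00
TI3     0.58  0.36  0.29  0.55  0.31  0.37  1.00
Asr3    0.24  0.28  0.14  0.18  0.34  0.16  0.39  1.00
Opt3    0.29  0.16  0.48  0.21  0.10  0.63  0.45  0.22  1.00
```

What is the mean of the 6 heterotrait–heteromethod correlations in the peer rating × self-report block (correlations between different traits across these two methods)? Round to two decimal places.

0.26

HTHM values (method 2 × method 1): 0.28, 0.24, 0.32, 0.18, 0.33, 0.19; mean = 1.54/6 = 0.26.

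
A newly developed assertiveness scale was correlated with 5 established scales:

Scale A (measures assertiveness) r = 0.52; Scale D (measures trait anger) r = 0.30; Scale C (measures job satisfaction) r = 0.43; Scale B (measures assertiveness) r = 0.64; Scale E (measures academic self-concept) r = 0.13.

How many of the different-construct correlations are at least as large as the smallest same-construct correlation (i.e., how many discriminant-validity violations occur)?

Convergent (same construct = assertiveness): Scale A, Scale B.
Smallest convergent = 0.52. Discriminant values: 0.30, 0.43, 0.13; count ≥ 0.52 → 0.

0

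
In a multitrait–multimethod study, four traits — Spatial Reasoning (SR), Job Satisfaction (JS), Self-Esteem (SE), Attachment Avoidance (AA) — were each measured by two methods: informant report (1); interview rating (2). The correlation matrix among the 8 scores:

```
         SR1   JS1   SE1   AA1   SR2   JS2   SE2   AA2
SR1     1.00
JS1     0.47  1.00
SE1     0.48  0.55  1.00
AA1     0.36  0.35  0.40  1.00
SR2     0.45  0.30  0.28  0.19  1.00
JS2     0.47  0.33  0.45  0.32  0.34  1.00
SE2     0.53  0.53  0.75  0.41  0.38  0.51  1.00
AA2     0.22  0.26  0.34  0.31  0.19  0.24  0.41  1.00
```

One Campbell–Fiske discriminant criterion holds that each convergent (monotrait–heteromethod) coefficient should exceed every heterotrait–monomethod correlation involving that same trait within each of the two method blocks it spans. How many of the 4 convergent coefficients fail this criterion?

Each convergent coefficient versus the relevant comparison correlations:
SR (methods 1·2): 0.45 vs {0.47, 0.34, 0.48, 0.38, 0.36, 0.19} → fail.
JS (methods 1·2): 0.33 vs {0.47, 0.34, 0.55, 0.51, 0.35, 0.24} → fail.
SE (methods 1·2): 0.75 vs {0.48, 0.38, 0.55, 0.51, 0.40, 0.41} → pass.
AA (methods 1·2): 0.31 vs {0.36, 0.19, 0.35, 0.24, 0.40, 0.41} → fail.
3 of 4 fail.

3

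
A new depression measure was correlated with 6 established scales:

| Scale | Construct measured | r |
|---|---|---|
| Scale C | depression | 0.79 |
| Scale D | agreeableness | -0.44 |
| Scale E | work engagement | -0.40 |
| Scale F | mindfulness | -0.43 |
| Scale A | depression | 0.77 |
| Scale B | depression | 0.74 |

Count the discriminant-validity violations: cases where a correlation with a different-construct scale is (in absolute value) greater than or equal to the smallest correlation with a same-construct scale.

Convergent (same construct = depression): Scale C, Scale A, Scale B.
Smallest convergent = 0.74. Discriminant |r|: 0.44, 0.40, 0.43; count ≥ 0.74 → 0.

0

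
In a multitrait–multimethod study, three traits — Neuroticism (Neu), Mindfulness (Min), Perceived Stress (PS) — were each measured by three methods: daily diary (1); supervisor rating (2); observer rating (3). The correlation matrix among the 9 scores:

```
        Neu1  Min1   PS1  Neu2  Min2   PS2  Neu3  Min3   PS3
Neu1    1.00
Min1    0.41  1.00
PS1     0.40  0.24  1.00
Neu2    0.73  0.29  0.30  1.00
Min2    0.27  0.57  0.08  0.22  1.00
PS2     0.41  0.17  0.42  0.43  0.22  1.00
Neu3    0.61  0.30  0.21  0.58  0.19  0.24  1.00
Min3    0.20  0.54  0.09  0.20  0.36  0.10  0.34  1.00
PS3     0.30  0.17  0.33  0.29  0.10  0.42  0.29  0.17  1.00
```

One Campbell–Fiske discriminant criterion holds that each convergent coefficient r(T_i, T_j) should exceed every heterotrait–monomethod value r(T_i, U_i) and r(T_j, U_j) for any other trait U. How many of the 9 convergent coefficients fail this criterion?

Convergent coefficients and their comparison sets:
Neu (methods 1·2): 0.73 vs {0.41, 0.22, 0.40, 0.43} → pass.
Neu (methods 1·3): 0.61 vs {0.41, 0.34, 0.40, 0.29} → pass.
Neu (methods 2·3): 0.58 vs {0.22, 0.34, 0.43, 0.29} → pass.
Min (methods 1·2): 0.57 vs {0.41, 0.22, 0.24, 0.22} → pass.
Min (methods 1·3): 0.54 vs {0.41, 0.34, 0.24, 0.17} → pass.
Min (methods 2·3): 0.36 vs {0.22, 0.34, 0.22, 0.17} → pass.
PS (methods 1·2): 0.42 vs {0.40, 0.43, 0.24, 0.22} → fail.
PS (methods 1·3): 0.33 vs {0.40, 0.29, 0.24, 0.17} → fail.
PS (methods 2·3): 0.42 vs {0.43, 0.29, 0.22, 0.17} → fail.
3 of 9 fail.

3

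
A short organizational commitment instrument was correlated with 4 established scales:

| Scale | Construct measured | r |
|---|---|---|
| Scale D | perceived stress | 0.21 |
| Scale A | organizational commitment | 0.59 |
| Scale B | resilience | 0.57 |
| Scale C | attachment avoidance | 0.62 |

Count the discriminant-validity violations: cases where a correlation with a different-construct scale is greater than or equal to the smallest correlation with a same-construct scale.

1

Convergent (same construct = organizational commitment): Scale A.
Smallest convergent = 0.59. Discriminant values: 0.21, 0.57, 0.62; count ≥ 0.59 → 1.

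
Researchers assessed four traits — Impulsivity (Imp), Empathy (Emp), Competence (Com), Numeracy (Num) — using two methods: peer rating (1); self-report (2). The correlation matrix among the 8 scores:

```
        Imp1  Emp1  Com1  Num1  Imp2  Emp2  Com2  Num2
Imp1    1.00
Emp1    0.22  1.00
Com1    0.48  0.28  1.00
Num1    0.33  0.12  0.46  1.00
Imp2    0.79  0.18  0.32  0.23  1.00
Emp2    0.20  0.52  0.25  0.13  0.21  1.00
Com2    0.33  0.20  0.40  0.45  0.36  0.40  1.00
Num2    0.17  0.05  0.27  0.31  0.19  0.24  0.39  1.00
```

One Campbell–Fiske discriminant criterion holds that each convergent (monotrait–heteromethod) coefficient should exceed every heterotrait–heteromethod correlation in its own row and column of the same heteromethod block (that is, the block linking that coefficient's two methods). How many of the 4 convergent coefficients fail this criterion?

Convergent coefficients and their comparison sets:
Imp (methods 1·2): 0.79 vs {0.20, 0.18, 0.33, 0.32, 0.17, 0.23} → pass.
Emp (methods 1·2): 0.52 vs {0.18, 0.20, 0.20, 0.25, 0.05, 0.13} → pass.
Com (methods 1·2): 0.40 vs {0.32, 0.33, 0.25, 0.20, 0.27, 0.45} → fail.
Num (methods 1·2): 0.31 vs {0.23, 0.17, 0.13, 0.05, 0.45, 0.27} → fail.
2 of 4 fail.

2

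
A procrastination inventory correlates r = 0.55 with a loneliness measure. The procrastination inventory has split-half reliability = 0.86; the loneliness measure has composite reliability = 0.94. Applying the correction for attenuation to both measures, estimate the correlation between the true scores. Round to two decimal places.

r_true = r_obs / √(r_xx · r_yy) = 0.55 / √(0.86 × 0.94) = 0.55 / √0.8084 = 0.55 / 0.8991 ≈ 0.61.

0.61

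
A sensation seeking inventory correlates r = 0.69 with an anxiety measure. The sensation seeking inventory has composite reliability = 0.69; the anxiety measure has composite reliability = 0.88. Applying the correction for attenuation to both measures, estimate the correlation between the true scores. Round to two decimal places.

0.89

r_true = r_obs / √(r_xx · r_yy) = 0.69 / √(0.69 × 0.88) = 0.69 / √0.6072 = 0.69 / 0.7792 ≈ 0.89.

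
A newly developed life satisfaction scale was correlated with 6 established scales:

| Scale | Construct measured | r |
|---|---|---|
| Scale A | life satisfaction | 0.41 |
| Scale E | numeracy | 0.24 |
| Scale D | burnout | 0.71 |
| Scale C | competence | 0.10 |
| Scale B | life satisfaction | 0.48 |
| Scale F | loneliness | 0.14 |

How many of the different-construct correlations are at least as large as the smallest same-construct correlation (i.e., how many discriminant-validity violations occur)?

1

Convergent (same construct = life satisfaction): Scale A, Scale B.
Smallest convergent = 0.41. Discriminant values: 0.24, 0.71, 0.10, 0.14; count ≥ 0.41 → 1.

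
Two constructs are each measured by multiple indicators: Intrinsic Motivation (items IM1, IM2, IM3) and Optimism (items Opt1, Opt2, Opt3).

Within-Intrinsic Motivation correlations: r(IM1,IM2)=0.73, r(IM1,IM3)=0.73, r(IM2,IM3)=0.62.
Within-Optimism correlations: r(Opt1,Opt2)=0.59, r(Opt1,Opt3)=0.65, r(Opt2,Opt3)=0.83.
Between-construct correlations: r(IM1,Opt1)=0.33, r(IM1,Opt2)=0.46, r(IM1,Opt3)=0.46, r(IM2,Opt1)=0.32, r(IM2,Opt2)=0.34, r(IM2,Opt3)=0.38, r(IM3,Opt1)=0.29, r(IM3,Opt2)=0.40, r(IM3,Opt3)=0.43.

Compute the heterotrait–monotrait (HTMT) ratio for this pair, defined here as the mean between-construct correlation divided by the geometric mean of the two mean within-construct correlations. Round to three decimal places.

0.548

Mean heterotrait r = 3.41/9 = 0.3789.
Mean within-IM = 2.08/3 = 0.6933; mean within-Opt = 2.07/3 = 0.6900.
Geometric mean = √(0.6933 × 0.6900) = 0.6916.
HTMT = 0.3789 / 0.6916 = 0.548.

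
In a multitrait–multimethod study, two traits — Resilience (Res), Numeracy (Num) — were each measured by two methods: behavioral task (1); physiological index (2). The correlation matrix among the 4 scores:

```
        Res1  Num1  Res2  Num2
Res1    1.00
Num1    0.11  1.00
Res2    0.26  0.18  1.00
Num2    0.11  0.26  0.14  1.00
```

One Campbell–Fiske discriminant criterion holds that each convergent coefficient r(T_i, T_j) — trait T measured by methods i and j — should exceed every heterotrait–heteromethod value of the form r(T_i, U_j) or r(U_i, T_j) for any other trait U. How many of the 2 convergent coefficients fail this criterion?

0

Each convergent coefficient versus the relevant comparison correlations:
Res (methods 1·2): 0.26 vs {0.11, 0.18} → pass.
Num (methods 1·2): 0.26 vs {0.18, 0.11} → pass.
0 of 2 fail.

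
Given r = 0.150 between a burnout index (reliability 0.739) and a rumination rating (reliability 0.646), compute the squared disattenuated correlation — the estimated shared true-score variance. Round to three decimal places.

Disattenuated r = 0.150 / √(0.739 × 0.646) = 0.150 / 0.6909 = 0.2171.
Shared true-score variance = 0.2171² = 0.0471 ≈ 0.047.

0.047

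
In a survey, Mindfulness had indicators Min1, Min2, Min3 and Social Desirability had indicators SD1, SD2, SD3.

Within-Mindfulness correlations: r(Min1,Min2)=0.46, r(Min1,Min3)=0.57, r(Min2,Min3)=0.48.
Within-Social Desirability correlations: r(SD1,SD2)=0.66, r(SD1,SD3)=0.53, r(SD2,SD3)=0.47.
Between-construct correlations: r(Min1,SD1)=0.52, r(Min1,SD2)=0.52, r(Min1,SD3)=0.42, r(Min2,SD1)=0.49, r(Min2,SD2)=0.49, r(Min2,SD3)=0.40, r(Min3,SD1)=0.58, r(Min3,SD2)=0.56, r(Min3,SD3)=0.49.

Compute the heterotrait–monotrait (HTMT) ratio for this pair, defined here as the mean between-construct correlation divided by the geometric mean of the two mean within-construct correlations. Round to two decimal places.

Between-construct mean = 4.47/9 = 0.4967.
Mean within-Min = 1.51/3 = 0.5033; mean within-SD = 1.66/3 = 0.5533.
Geometric mean = √(0.5033 × 0.5533) = 0.5277.
HTMT = 0.4967 / 0.5277 = 0.94.

0.94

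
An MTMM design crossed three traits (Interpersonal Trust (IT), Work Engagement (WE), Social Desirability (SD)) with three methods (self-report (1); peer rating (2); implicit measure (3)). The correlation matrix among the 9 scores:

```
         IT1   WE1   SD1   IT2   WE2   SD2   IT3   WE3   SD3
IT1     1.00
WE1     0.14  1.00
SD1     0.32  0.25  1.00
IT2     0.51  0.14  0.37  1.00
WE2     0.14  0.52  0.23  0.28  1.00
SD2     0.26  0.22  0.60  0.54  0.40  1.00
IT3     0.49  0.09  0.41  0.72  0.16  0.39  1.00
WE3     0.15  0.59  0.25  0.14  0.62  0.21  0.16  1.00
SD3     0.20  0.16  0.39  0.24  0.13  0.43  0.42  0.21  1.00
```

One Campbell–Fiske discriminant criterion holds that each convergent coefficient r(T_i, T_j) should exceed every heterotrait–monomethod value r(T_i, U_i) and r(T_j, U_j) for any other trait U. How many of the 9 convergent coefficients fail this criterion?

Checking each validity diagonal entry against its comparison values:
IT (methods 1·2): 0.51 vs {0.14, 0.28, 0.32, 0.54} → fail.
IT (methods 1·3): 0.49 vs {0.14, 0.16, 0.32, 0.42} → pass.
IT (methods 2·3): 0.72 vs {0.28, 0.16, 0.54, 0.42} → pass.
WE (methods 1·2): 0.52 vs {0.14, 0.28, 0.25, 0.40} → pass.
WE (methods 1·3): 0.59 vs {0.14, 0.16, 0.25, 0.21} → pass.
WE (methods 2·3): 0.62 vs {0.28, 0.16, 0.40, 0.21} → pass.
SD (methods 1·2): 0.60 vs {0.32, 0.54, 0.25, 0.40} → pass.
SD (methods 1·3): 0.39 vs {0.32, 0.42, 0.25, 0.21} → fail.
SD (methods 2·3): 0.43 vs {0.54, 0.42, 0.40, 0.21} → fail.
3 of 9 fail.

3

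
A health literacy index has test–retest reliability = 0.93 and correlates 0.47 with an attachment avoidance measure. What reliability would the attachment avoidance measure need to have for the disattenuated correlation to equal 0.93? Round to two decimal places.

r_true = r_obs / √(r_xx · r_yy) ⇒ 0.93 = 0.47 / √(0.93 · r_yy).
√(0.93 · r_yy) = 0.47 / 0.93 = 0.5054; 0.93 · r_yy = 0.2554; r_yy = 0.2554 / 0.93 ≈ 0.27.

0.27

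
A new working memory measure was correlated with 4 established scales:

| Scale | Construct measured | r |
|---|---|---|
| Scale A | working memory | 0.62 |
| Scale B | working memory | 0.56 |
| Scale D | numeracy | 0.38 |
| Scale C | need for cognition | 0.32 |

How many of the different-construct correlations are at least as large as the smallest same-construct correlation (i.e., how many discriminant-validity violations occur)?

0

Convergent (same construct = working memory): Scale A, Scale B.
Smallest convergent = 0.56. Discriminant values: 0.38, 0.32; count ≥ 0.56 → 0.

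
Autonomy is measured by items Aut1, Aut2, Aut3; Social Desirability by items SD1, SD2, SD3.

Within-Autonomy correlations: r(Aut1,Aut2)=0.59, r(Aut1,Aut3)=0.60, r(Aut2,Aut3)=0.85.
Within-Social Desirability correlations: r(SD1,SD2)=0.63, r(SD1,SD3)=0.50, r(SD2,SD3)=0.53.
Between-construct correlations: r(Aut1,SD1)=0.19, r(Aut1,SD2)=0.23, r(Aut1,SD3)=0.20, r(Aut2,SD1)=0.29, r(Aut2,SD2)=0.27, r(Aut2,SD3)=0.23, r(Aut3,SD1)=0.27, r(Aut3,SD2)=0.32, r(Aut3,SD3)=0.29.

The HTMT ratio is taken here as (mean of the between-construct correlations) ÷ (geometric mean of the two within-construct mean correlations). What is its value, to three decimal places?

Mean heterotrait r = 2.29/9 = 0.2544.
Mean within-Aut = 2.04/3 = 0.6800; mean within-SD = 1.66/3 = 0.5533.
Geometric mean = √(0.6800 × 0.5533) = 0.6134.
HTMT = 0.2544 / 0.6134 = 0.415.

0.415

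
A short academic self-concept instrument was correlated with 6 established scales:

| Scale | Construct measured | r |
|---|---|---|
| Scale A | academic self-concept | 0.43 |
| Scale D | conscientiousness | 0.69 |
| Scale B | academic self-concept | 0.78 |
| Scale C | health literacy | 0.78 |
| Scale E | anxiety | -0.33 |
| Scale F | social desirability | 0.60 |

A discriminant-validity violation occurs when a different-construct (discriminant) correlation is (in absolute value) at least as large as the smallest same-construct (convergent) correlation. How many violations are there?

3

Convergent (same construct = academic self-concept): Scale A, Scale B.
Smallest convergent = 0.43. Discriminant |r|: 0.69, 0.78, 0.33, 0.60; count ≥ 0.43 → 3.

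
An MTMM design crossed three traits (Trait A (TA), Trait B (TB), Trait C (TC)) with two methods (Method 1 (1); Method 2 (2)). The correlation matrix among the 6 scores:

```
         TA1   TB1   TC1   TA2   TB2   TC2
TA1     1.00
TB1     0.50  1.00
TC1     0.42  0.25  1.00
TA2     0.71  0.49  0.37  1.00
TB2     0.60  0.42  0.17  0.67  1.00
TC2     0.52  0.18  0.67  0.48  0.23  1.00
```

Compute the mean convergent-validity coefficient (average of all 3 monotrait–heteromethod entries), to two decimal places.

Convergent values: 0.71, 0.42, 0.67; mean = 1.80/3 = 0.60.

0.60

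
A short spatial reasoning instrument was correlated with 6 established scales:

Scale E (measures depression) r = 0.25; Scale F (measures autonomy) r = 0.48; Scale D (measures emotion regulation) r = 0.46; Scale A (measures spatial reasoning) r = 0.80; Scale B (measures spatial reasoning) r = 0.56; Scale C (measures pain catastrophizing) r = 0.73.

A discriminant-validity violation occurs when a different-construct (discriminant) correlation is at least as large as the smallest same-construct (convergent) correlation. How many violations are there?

1

Convergent (same construct = spatial reasoning): Scale A, Scale B.
Smallest convergent = 0.56. Discriminant values: 0.25, 0.48, 0.46, 0.73; count ≥ 0.56 → 1.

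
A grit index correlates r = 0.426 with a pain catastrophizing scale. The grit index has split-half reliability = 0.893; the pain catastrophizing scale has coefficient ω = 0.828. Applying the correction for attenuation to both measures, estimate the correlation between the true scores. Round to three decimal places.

0.495

r_true = r_obs / √(r_xx · r_yy) = 0.426 / √(0.893 × 0.828) = 0.426 / √0.739404 = 0.426 / 0.8599 ≈ 0.495.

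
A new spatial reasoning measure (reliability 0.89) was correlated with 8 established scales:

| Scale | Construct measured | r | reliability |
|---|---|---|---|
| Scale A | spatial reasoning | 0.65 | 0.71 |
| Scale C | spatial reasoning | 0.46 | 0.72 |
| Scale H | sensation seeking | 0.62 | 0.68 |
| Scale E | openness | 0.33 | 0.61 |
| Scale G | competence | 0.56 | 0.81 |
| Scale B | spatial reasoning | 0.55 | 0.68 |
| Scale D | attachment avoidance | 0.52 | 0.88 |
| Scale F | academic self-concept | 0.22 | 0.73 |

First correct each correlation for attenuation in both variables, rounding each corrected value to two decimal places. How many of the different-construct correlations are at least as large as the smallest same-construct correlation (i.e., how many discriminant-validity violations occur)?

Disattenuated r (r / √(r_scale · r_new)):
  Scale A (conv): 0.65 / √(0.71·0.89) = 0.82
  Scale C (conv): 0.46 / √(0.72·0.89) = 0.57
  Scale H (disc): 0.62 / √(0.68·0.89) = 0.80
  Scale E (disc): 0.33 / √(0.61·0.89) = 0.45
  Scale G (disc): 0.56 / √(0.81·0.89) = 0.66
  Scale B (conv): 0.55 / √(0.68·0.89) = 0.71
  Scale D (disc): 0.52 / √(0.88·0.89) = 0.59
  Scale F (disc): 0.22 / √(0.73·0.89) = 0.27
Smallest convergent = 0.57. Discriminant values: 0.80, 0.45, 0.66, 0.59, 0.27; count ≥ 0.57 → 3.

3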